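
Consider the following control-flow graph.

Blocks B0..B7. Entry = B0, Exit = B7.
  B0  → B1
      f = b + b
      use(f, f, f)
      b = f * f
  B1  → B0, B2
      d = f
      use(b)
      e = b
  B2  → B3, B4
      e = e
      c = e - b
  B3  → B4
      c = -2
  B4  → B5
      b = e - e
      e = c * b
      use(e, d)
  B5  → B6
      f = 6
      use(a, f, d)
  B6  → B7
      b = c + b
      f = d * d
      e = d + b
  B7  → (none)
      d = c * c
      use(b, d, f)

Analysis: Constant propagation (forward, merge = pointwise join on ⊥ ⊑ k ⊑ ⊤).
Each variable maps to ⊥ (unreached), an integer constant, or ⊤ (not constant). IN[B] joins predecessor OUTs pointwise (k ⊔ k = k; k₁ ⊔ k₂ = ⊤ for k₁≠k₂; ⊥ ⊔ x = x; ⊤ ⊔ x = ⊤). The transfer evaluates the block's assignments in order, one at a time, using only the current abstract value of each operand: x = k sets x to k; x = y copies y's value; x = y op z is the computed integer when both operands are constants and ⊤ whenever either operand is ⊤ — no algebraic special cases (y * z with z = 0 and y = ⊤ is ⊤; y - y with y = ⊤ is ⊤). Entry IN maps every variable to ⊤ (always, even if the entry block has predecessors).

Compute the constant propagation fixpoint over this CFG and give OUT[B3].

Answer: {a: ⊤, b: ⊤, c: -2, d: ⊤, e: ⊤, f: ⊤}

Derivation:
Fixpoint table:
  B0: | IN=(all ⊤) | OUT=(all ⊤)
  B1: | IN=(all ⊤) | OUT=(all ⊤)
  B2: | IN=(all ⊤) | OUT=(all ⊤)
  B3: | IN=(all ⊤) | OUT={c:-2; rest ⊤}
  B4: | IN=(all ⊤) | OUT=(all ⊤)
  B5: | IN=(all ⊤) | OUT={f:6; rest ⊤}
  B6: | IN={f:6; rest ⊤} | OUT=(all ⊤)
  B7: | IN=(all ⊤) | OUT=(all ⊤)

Merge at B3: IN[B3] = OUT[B2] = {a: ⊤, b: ⊤, c: ⊤, d: ⊤, e: ⊤, f: ⊤}
Applying B3's transfer function to that IN value gives OUT[B3] (row B3 above).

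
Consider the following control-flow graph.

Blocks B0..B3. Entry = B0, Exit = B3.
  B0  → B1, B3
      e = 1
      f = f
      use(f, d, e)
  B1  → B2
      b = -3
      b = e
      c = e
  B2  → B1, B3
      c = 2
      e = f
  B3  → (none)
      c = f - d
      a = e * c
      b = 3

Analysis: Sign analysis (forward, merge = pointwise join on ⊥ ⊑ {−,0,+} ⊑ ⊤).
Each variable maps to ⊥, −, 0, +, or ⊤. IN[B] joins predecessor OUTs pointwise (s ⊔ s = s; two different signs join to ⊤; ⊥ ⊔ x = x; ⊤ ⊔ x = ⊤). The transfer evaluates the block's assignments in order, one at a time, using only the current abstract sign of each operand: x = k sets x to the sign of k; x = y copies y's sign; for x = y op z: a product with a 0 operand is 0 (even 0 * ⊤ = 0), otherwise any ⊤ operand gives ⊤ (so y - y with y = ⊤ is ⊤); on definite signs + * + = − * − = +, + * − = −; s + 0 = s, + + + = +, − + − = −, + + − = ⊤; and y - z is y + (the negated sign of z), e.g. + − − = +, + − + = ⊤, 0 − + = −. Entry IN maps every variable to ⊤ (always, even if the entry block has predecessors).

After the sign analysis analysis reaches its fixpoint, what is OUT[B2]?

Answer: {a: ⊤, b: ⊤, c: +, d: ⊤, e: ⊤, f: ⊤}

Trace:
Fixpoint table:
  B0:  IN=(all ⊤)  OUT={e:+; rest ⊤}
  B1:  IN=(all ⊤)  OUT=(all ⊤)
  B2:  IN=(all ⊤)  OUT={c:+; rest ⊤}
  B3:  IN=(all ⊤)  OUT={b:+; rest ⊤}

Merge at B2: IN[B2] = OUT[B1] = {a: ⊤, b: ⊤, c: ⊤, d: ⊤, e: ⊤, f: ⊤}
Applying B2's transfer function to that IN value gives OUT[B2] (row B2 above).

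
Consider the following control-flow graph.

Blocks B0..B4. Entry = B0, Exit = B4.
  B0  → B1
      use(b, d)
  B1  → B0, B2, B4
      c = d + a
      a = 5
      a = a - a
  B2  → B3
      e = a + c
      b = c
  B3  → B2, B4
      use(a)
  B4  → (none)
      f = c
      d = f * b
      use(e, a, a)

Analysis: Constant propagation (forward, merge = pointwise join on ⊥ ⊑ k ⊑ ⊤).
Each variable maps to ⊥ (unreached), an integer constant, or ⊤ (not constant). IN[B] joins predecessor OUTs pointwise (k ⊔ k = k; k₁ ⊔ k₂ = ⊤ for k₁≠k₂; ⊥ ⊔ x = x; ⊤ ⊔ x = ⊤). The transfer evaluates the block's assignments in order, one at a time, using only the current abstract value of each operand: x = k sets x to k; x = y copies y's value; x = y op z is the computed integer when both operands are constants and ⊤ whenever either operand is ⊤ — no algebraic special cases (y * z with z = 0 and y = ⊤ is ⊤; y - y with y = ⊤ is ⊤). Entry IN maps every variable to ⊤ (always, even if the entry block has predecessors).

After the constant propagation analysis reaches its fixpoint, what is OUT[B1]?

Answer: {a: 0, b: ⊤, c: ⊤, d: ⊤, e: ⊤, f: ⊤}

Trace:
Per-block solution:
  B0: | IN=(all ⊤) | OUT=(all ⊤)
  B1: | IN=(all ⊤) | OUT={a:0; rest ⊤}
  B2: | IN={a:0; rest ⊤} | OUT={a:0; rest ⊤}
  B3: | IN={a:0; rest ⊤} | OUT={a:0; rest ⊤}
  B4: | IN={a:0; rest ⊤} | OUT={a:0; rest ⊤}

Merge at B1: IN[B1] = OUT[B0] = {a: ⊤, b: ⊤, c: ⊤, d: ⊤, e: ⊤, f: ⊤}
Applying B1's transfer function to that IN value gives OUT[B1] (row B1 above).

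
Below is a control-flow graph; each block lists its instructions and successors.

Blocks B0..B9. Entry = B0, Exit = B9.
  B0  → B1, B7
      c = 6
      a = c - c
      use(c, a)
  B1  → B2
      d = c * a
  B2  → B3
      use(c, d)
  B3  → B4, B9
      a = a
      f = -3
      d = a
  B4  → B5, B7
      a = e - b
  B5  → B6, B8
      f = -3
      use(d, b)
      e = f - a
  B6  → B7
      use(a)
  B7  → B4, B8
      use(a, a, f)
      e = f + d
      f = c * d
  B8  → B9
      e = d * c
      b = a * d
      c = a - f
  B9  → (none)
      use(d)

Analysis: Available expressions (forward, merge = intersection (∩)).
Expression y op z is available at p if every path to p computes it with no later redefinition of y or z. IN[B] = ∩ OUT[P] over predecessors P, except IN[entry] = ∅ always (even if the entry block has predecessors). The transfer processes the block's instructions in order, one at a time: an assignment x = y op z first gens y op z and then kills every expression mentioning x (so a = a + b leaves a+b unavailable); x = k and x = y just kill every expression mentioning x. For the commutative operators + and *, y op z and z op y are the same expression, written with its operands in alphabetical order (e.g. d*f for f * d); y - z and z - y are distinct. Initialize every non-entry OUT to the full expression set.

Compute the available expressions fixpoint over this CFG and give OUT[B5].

Answer: {c-c, f-a}

Derivation:
Converged values:
  B0:   IN={}   OUT={c-c}
  B1:   IN={c-c}   OUT={a*c, c-c}
  B2:   IN={a*c, c-c}   OUT={a*c, c-c}
  B3:   IN={a*c, c-c}   OUT={c-c}
  B4:   IN={c-c}   OUT={c-c, e-b}
  B5:   IN={c-c, e-b}   OUT={c-c, f-a}
  B6:   IN={c-c, f-a}   OUT={c-c, f-a}
  B7:   IN={c-c}   OUT={c*d, c-c}
  B8:   IN={c-c}   OUT={a*d, a-f}
  B9:   IN={}   OUT={}

Merge at B5: IN[B5] = OUT[B4] = {c-c, e-b}
Applying B5's transfer function to that IN value gives OUT[B5] (row B5 above).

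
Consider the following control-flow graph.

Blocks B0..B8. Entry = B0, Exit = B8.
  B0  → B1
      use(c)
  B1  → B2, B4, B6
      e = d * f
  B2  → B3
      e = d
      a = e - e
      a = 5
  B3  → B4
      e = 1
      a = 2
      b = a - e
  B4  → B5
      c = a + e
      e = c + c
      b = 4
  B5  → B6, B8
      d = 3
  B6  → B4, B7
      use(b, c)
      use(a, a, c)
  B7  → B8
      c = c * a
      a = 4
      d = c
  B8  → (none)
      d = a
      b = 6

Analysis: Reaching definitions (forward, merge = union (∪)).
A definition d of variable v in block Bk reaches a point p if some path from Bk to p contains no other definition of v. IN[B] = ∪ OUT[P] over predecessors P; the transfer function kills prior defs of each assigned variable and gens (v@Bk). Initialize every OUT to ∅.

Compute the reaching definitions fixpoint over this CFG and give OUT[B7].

Answer: {a@B7, b@B4, c@B7, d@B7, e@B1, e@B4}

Derivation:
Converged values:
  B0:  IN={}  OUT={}
  B1:  IN={}  OUT={e@B1}
  B2:  IN={e@B1}  OUT={a@B2, e@B2}
  B3:  IN={a@B2, e@B2}  OUT={a@B3, b@B3, e@B3}
  B4:  IN={a@B3, b@B3, b@B4, c@B4, d@B5, e@B1, e@B3, e@B4}  OUT={a@B3, b@B4, c@B4, d@B5, e@B4}
  B5:  IN={a@B3, b@B4, c@B4, d@B5, e@B4}  OUT={a@B3, b@B4, c@B4, d@B5, e@B4}
  B6:  IN={a@B3, b@B4, c@B4, d@B5, e@B1, e@B4}  OUT={a@B3, b@B4, c@B4, d@B5, e@B1, e@B4}
  B7:  IN={a@B3, b@B4, c@B4, d@B5, e@B1, e@B4}  OUT={a@B7, b@B4, c@B7, d@B7, e@B1, e@B4}
  B8:  IN={a@B3, a@B7, b@B4, c@B4, c@B7, d@B5, d@B7, e@B1, e@B4}  OUT={a@B3, a@B7, b@B8, c@B4, c@B7, d@B8, e@B1, e@B4}

Merge at B7: IN[B7] = OUT[B6] = {a@B3, b@B4, c@B4, d@B5, e@B1, e@B4}
Applying B7's transfer function to that IN value gives OUT[B7] (row B7 above).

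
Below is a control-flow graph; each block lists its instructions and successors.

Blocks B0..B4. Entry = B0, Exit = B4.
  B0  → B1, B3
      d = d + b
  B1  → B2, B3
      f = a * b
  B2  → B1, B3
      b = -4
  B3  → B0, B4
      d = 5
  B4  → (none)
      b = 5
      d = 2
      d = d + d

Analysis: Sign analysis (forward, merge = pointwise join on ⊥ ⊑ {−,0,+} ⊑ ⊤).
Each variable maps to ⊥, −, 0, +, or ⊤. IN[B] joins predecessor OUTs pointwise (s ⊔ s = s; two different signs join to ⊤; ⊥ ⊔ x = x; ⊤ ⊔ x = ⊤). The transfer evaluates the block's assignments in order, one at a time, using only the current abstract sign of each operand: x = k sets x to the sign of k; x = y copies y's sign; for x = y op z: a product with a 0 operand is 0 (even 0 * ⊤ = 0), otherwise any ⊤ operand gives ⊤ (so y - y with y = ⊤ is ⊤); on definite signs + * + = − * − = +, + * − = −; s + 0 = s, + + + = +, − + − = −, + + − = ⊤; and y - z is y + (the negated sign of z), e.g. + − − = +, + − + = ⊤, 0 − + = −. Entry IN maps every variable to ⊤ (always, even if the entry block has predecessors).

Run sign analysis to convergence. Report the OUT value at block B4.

Answer: {a: ⊤, b: +, c: ⊤, d: +, e: ⊤, f: ⊤}

Trace:
Fixpoint table:
  B0:  IN=(all ⊤)  OUT=(all ⊤)
  B1:  IN=(all ⊤)  OUT=(all ⊤)
  B2:  IN=(all ⊤)  OUT={b:-; rest ⊤}
  B3:  IN=(all ⊤)  OUT={d:+; rest ⊤}
  B4:  IN={d:+; rest ⊤}  OUT={b:+, d:+; rest ⊤}

Merge at B4: IN[B4] = OUT[B3] = {a: ⊤, b: ⊤, c: ⊤, d: +, e: ⊤, f: ⊤}
Applying B4's transfer function to that IN value gives OUT[B4] (row B4 above).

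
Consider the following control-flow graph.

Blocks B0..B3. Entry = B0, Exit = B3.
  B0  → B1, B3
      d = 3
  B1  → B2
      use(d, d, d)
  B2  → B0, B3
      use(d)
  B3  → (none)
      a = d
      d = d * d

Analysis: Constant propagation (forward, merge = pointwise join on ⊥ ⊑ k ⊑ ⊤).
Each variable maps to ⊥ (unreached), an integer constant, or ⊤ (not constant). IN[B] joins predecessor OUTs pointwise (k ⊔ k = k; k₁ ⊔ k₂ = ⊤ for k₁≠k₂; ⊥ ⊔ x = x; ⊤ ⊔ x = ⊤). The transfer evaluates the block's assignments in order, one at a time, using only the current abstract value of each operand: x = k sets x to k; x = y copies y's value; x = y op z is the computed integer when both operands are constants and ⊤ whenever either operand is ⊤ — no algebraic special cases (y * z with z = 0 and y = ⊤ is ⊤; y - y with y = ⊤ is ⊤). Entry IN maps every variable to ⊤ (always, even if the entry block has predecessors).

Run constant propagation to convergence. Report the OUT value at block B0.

Fixpoint table:
  B0: | IN=(all ⊤) | OUT={d:3; rest ⊤}
  B1: | IN={d:3; rest ⊤} | OUT={d:3; rest ⊤}
  B2: | IN={d:3; rest ⊤} | OUT={d:3; rest ⊤}
  B3: | IN={d:3; rest ⊤} | OUT={a:3, d:9; rest ⊤}

Merge at B0 (entry node, so the boundary value (all ⊤) is joined with the incoming edge(s)): IN[B0] = (all ⊤) ⊔ OUT[B2] = {a: ⊤, b: ⊤, c: ⊤, d: ⊤, e: ⊤, f: ⊤}
Applying B0's transfer function to that IN value gives OUT[B0] (row B0 above).

Answer: {a: ⊤, b: ⊤, c: ⊤, d: 3, e: ⊤, f: ⊤}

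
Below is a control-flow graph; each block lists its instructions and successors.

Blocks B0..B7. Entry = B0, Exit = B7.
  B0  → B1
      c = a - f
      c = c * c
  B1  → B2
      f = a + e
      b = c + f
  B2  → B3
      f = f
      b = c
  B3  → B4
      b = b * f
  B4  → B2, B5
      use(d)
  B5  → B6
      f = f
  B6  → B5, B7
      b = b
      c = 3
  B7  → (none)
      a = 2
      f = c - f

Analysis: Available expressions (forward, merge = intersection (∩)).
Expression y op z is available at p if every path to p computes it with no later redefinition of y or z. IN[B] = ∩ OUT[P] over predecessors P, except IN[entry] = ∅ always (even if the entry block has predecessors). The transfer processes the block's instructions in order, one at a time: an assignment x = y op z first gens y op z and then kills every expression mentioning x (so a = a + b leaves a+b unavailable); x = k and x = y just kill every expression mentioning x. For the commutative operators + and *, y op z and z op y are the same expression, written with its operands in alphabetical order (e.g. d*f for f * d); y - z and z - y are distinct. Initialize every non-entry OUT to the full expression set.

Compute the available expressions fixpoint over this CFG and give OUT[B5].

Answer: {a+e}

Derivation:
Per-block solution:
  B0: | IN={} | OUT={a-f}
  B1: | IN={a-f} | OUT={a+e, c+f}
  B2: | IN={a+e} | OUT={a+e}
  B3: | IN={a+e} | OUT={a+e}
  B4: | IN={a+e} | OUT={a+e}
  B5: | IN={a+e} | OUT={a+e}
  B6: | IN={a+e} | OUT={a+e}
  B7: | IN={a+e} | OUT={}

Merge at B5: IN[B5] = OUT[B4] ∩ OUT[B6] = {a+e}
Applying B5's transfer function to that IN value gives OUT[B5] (row B5 above).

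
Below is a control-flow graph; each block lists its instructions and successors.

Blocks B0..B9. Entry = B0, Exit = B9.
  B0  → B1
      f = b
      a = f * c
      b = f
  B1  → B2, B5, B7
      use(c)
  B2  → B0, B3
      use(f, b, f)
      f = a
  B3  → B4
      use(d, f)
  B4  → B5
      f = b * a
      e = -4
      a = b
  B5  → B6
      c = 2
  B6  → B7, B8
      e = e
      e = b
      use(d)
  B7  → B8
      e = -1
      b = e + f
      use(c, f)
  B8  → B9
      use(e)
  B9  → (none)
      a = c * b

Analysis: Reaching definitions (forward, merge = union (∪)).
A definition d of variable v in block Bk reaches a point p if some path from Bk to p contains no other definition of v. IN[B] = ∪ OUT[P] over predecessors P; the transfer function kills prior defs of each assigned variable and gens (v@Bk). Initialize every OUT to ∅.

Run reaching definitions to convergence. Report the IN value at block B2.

Answer: {a@B0, b@B0, f@B0}

Trace:
Fixpoint table:
  B0:   IN={a@B0, b@B0, f@B2}   OUT={a@B0, b@B0, f@B0}
  B1:   IN={a@B0, b@B0, f@B0}   OUT={a@B0, b@B0, f@B0}
  B2:   IN={a@B0, b@B0, f@B0}   OUT={a@B0, b@B0, f@B2}
  B3:   IN={a@B0, b@B0, f@B2}   OUT={a@B0, b@B0, f@B2}
  B4:   IN={a@B0, b@B0, f@B2}   OUT={a@B4, b@B0, e@B4, f@B4}
  B5:   IN={a@B0, a@B4, b@B0, e@B4, f@B0, f@B4}   OUT={a@B0, a@B4, b@B0, c@B5, e@B4, f@B0, f@B4}
  B6:   IN={a@B0, a@B4, b@B0, c@B5, e@B4, f@B0, f@B4}   OUT={a@B0, a@B4, b@B0, c@B5, e@B6, f@B0, f@B4}
  B7:   IN={a@B0, a@B4, b@B0, c@B5, e@B6, f@B0, f@B4}   OUT={a@B0, a@B4, b@B7, c@B5, e@B7, f@B0, f@B4}
  B8:   IN={a@B0, a@B4, b@B0, b@B7, c@B5, e@B6, e@B7, f@B0, f@B4}   OUT={a@B0, a@B4, b@B0, b@B7, c@B5, e@B6, e@B7, f@B0, f@B4}
  B9:   IN={a@B0, a@B4, b@B0, b@B7, c@B5, e@B6, e@B7, f@B0, f@B4}   OUT={a@B9, b@B0, b@B7, c@B5, e@B6, e@B7, f@B0, f@B4}

Merge at B2: IN[B2] = OUT[B1] = {a@B0, b@B0, f@B0}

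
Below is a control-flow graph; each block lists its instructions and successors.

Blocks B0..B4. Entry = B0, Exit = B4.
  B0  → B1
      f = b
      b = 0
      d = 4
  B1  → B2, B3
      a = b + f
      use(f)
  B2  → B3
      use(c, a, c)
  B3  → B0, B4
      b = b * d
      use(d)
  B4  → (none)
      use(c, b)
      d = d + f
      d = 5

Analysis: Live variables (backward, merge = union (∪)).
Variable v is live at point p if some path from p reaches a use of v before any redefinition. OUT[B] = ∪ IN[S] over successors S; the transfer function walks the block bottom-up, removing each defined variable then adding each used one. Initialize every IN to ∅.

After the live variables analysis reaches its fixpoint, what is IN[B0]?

Per-block solution:
  B0:   IN={b, c}   OUT={b, c, d, f}
  B1:   IN={b, c, d, f}   OUT={a, b, c, d, f}
  B2:   IN={a, b, c, d, f}   OUT={b, c, d, f}
  B3:   IN={b, c, d, f}   OUT={b, c, d, f}
  B4:   IN={b, c, d, f}   OUT={}

Merge at B0: OUT[B0] = IN[B1] = {b, c, d, f}
Applying B0's transfer function to that OUT value gives IN[B0] (row B0 above).

Answer: {b, c}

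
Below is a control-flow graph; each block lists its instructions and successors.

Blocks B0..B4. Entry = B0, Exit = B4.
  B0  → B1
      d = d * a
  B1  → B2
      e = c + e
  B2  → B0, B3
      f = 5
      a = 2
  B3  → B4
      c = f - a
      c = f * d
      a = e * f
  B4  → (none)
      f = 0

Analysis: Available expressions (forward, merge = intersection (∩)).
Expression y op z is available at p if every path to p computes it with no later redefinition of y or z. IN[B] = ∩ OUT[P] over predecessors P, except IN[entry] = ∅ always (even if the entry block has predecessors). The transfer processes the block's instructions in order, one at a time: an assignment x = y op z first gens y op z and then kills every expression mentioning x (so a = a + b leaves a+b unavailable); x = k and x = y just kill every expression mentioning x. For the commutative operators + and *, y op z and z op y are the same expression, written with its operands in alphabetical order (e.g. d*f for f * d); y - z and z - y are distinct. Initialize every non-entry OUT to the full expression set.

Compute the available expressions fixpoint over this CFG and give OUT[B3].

Converged values:
  B0:   IN={}   OUT={}
  B1:   IN={}   OUT={}
  B2:   IN={}   OUT={}
  B3:   IN={}   OUT={d*f, e*f}
  B4:   IN={d*f, e*f}   OUT={}

Merge at B3: IN[B3] = OUT[B2] = {}
Applying B3's transfer function to that IN value gives OUT[B3] (row B3 above).

Answer: {d*f, e*f}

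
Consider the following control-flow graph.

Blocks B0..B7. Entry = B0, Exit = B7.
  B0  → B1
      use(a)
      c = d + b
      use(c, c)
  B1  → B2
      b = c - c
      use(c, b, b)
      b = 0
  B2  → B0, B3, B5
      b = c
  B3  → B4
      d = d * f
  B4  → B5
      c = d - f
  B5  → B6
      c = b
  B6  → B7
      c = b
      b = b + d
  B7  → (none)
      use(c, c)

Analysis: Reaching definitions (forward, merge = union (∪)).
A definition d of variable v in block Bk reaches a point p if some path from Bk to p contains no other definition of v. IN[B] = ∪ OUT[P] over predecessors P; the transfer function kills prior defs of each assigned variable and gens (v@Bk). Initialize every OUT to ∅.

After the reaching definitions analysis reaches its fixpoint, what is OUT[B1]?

Answer: {b@B1, c@B0}

Working:
Per-block solution:
  B0: | IN={b@B2, c@B0} | OUT={b@B2, c@B0}
  B1: | IN={b@B2, c@B0} | OUT={b@B1, c@B0}
  B2: | IN={b@B1, c@B0} | OUT={b@B2, c@B0}
  B3: | IN={b@B2, c@B0} | OUT={b@B2, c@B0, d@B3}
  B4: | IN={b@B2, c@B0, d@B3} | OUT={b@B2, c@B4, d@B3}
  B5: | IN={b@B2, c@B0, c@B4, d@B3} | OUT={b@B2, c@B5, d@B3}
  B6: | IN={b@B2, c@B5, d@B3} | OUT={b@B6, c@B6, d@B3}
  B7: | IN={b@B6, c@B6, d@B3} | OUT={b@B6, c@B6, d@B3}

Merge at B1: IN[B1] = OUT[B0] = {b@B2, c@B0}
Applying B1's transfer function to that IN value gives OUT[B1] (row B1 above).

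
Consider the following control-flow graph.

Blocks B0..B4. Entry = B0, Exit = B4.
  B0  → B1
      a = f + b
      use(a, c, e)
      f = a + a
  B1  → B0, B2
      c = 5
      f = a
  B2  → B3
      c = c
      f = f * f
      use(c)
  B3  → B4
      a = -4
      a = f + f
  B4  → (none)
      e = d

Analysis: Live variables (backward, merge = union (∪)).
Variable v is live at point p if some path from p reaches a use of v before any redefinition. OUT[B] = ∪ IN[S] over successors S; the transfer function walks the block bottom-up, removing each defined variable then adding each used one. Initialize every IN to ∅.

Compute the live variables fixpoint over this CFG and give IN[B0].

Answer: {b, c, d, e, f}

Working:
Fixpoint table:
  B0:  IN={b, c, d, e, f}  OUT={a, b, d, e}
  B1:  IN={a, b, d, e}  OUT={b, c, d, e, f}
  B2:  IN={c, d, f}  OUT={d, f}
  B3:  IN={d, f}  OUT={d}
  B4:  IN={d}  OUT={}

Merge at B0: OUT[B0] = IN[B1] = {a, b, d, e}
Applying B0's transfer function to that OUT value gives IN[B0] (row B0 above).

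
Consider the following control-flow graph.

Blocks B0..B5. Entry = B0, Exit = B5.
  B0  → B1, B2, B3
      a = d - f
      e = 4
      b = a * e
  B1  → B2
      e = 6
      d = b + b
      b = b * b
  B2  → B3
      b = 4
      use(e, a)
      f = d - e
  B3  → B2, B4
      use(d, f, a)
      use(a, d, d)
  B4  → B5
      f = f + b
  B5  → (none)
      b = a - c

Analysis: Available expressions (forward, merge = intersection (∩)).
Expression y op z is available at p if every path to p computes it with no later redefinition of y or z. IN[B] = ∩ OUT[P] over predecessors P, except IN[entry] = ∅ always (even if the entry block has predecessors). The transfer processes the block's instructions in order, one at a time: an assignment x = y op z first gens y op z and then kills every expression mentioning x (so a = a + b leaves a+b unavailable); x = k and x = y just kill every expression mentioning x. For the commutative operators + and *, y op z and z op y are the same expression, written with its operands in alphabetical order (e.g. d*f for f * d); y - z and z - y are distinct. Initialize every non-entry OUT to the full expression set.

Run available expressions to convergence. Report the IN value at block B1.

Answer: {a*e, d-f}

Trace:
Per-block solution:
  B0:   IN={}   OUT={a*e, d-f}
  B1:   IN={a*e, d-f}   OUT={}
  B2:   IN={}   OUT={d-e}
  B3:   IN={}   OUT={}
  B4:   IN={}   OUT={}
  B5:   IN={}   OUT={a-c}

Merge at B1: IN[B1] = OUT[B0] = {a*e, d-f}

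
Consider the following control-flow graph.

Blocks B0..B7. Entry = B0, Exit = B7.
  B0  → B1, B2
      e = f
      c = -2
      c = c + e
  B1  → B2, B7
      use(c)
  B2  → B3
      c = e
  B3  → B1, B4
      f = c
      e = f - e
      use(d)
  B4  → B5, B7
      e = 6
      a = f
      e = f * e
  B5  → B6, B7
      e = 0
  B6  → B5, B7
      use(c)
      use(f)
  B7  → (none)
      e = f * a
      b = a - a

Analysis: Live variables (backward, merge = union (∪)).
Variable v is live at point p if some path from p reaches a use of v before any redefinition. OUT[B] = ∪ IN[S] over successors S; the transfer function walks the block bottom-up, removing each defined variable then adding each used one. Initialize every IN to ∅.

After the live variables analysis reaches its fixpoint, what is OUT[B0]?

Answer: {a, c, d, e, f}

Working:
Converged values:
  B0:  IN={a, d, f}  OUT={a, c, d, e, f}
  B1:  IN={a, c, d, e, f}  OUT={a, d, e, f}
  B2:  IN={a, d, e}  OUT={a, c, d, e}
  B3:  IN={a, c, d, e}  OUT={a, c, d, e, f}
  B4:  IN={c, f}  OUT={a, c, f}
  B5:  IN={a, c, f}  OUT={a, c, f}
  B6:  IN={a, c, f}  OUT={a, c, f}
  B7:  IN={a, f}  OUT={}

Merge at B0: OUT[B0] = IN[B1] ⊔ IN[B2] = {a, c, d, e, f}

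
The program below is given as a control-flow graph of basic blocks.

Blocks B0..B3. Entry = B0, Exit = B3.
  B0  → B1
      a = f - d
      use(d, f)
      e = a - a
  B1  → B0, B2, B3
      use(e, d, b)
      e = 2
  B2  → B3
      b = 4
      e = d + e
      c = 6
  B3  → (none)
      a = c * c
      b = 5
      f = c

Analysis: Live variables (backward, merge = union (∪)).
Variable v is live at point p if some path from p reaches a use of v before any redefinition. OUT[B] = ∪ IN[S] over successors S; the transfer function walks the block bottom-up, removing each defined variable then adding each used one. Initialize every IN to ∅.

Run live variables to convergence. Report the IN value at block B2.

Answer: {d, e}

Working:
Fixpoint table:
  B0:   IN={b, c, d, f}   OUT={b, c, d, e, f}
  B1:   IN={b, c, d, e, f}   OUT={b, c, d, e, f}
  B2:   IN={d, e}   OUT={c}
  B3:   IN={c}   OUT={}

Merge at B2: OUT[B2] = IN[B3] = {c}
Applying B2's transfer function to that OUT value gives IN[B2] (row B2 above).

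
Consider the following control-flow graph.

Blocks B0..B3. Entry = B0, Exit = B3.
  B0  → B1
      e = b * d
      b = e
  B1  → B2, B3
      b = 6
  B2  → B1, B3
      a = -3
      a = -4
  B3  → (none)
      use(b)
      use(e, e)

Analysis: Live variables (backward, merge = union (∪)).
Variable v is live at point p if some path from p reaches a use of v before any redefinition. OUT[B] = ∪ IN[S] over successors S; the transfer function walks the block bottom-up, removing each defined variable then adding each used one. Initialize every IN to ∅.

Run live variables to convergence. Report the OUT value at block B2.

Fixpoint table:
  B0:   IN={b, d}   OUT={e}
  B1:   IN={e}   OUT={b, e}
  B2:   IN={b, e}   OUT={b, e}
  B3:   IN={b, e}   OUT={}

Merge at B2: OUT[B2] = IN[B1] ⊔ IN[B3] = {b, e}

Answer: {b, e}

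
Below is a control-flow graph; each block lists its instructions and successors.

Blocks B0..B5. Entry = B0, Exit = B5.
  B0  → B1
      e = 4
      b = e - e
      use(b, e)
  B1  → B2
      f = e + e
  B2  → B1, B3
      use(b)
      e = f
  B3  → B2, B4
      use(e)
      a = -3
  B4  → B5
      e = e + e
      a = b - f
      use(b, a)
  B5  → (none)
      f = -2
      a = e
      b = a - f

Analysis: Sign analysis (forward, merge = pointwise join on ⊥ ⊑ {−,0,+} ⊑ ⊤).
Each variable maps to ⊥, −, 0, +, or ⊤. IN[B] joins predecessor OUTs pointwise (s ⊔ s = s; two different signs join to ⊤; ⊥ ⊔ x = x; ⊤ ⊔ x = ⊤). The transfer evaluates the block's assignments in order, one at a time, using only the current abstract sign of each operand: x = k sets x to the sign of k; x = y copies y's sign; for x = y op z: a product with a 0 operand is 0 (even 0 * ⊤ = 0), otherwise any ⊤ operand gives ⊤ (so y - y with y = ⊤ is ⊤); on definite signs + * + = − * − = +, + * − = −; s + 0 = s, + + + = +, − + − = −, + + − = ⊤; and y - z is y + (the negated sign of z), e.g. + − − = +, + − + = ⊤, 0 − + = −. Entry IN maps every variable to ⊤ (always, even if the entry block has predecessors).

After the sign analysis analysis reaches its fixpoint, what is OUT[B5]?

Answer: {a: +, b: +, c: ⊤, d: ⊤, e: +, f: -}

Trace:
Converged values:
  B0:  IN=(all ⊤)  OUT={e:+; rest ⊤}
  B1:  IN={e:+; rest ⊤}  OUT={e:+, f:+; rest ⊤}
  B2:  IN={e:+, f:+; rest ⊤}  OUT={e:+, f:+; rest ⊤}
  B3:  IN={e:+, f:+; rest ⊤}  OUT={a:-, e:+, f:+; rest ⊤}
  B4:  IN={a:-, e:+, f:+; rest ⊤}  OUT={e:+, f:+; rest ⊤}
  B5:  IN={e:+, f:+; rest ⊤}  OUT={a:+, b:+, e:+, f:-; rest ⊤}

Merge at B5: IN[B5] = OUT[B4] = {a: ⊤, b: ⊤, c: ⊤, d: ⊤, e: +, f: +}
Applying B5's transfer function to that IN value gives OUT[B5] (row B5 above).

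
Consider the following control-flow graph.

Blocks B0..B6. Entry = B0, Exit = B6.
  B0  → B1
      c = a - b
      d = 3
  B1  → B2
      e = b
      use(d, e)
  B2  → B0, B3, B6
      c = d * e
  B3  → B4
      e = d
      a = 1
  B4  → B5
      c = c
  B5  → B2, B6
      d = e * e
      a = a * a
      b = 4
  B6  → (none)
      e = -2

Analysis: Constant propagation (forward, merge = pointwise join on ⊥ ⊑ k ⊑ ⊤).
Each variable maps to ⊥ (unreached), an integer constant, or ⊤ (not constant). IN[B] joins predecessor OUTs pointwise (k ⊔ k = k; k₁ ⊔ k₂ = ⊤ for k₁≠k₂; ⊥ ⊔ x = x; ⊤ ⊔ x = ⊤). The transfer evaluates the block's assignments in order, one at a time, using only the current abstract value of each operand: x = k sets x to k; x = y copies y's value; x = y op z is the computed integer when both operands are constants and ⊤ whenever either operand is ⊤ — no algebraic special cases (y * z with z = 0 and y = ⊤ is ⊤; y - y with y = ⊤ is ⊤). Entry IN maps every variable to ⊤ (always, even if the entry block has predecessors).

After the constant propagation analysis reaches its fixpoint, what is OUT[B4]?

Answer: {a: 1, b: ⊤, c: ⊤, d: ⊤, e: ⊤, f: ⊤}

Working:
Fixpoint table:
  B0:  IN=(all ⊤)  OUT={d:3; rest ⊤}
  B1:  IN={d:3; rest ⊤}  OUT={d:3; rest ⊤}
  B2:  IN=(all ⊤)  OUT=(all ⊤)
  B3:  IN=(all ⊤)  OUT={a:1; rest ⊤}
  B4:  IN={a:1; rest ⊤}  OUT={a:1; rest ⊤}
  B5:  IN={a:1; rest ⊤}  OUT={a:1, b:4; rest ⊤}
  B6:  IN=(all ⊤)  OUT={e:-2; rest ⊤}

Merge at B4: IN[B4] = OUT[B3] = {a: 1, b: ⊤, c: ⊤, d: ⊤, e: ⊤, f: ⊤}
Applying B4's transfer function to that IN value gives OUT[B4] (row B4 above).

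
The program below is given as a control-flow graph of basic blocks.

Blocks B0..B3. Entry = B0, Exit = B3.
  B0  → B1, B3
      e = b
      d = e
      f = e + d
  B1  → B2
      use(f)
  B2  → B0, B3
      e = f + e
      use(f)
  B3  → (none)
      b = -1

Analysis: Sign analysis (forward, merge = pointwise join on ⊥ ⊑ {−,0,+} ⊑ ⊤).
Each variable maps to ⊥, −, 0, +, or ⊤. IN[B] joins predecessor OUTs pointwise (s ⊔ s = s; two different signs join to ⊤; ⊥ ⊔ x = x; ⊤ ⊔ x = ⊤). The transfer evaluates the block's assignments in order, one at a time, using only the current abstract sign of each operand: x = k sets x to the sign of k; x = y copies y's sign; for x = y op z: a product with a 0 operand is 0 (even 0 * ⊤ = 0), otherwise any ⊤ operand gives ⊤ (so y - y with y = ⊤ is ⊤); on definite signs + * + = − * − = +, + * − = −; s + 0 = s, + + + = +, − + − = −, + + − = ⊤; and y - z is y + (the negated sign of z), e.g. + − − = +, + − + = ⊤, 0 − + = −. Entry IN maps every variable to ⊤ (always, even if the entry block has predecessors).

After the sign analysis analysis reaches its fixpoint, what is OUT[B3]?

Answer: {a: ⊤, b: -, c: ⊤, d: ⊤, e: ⊤, f: ⊤}

Trace:
Converged values:
  B0: | IN=(all ⊤) | OUT=(all ⊤)
  B1: | IN=(all ⊤) | OUT=(all ⊤)
  B2: | IN=(all ⊤) | OUT=(all ⊤)
  B3: | IN=(all ⊤) | OUT={b:-; rest ⊤}

Merge at B3: IN[B3] = OUT[B0] ⊔ OUT[B2] = {a: ⊤, b: ⊤, c: ⊤, d: ⊤, e: ⊤, f: ⊤}
Applying B3's transfer function to that IN value gives OUT[B3] (row B3 above).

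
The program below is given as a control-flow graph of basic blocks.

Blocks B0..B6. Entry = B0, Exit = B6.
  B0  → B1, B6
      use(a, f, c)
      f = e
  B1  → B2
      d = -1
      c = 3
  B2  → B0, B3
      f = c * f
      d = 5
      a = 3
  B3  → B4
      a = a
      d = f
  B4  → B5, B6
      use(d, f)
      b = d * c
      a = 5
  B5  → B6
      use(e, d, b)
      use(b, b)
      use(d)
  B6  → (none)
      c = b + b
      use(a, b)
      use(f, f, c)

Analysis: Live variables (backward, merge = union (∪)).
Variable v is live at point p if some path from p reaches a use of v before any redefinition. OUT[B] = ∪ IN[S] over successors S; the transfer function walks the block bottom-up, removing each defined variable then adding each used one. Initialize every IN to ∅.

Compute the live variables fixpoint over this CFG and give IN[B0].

Fixpoint table:
  B0:  IN={a, b, c, e, f}  OUT={a, b, e, f}
  B1:  IN={b, e, f}  OUT={b, c, e, f}
  B2:  IN={b, c, e, f}  OUT={a, b, c, e, f}
  B3:  IN={a, c, e, f}  OUT={c, d, e, f}
  B4:  IN={c, d, e, f}  OUT={a, b, d, e, f}
  B5:  IN={a, b, d, e, f}  OUT={a, b, f}
  B6:  IN={a, b, f}  OUT={}

Merge at B0: OUT[B0] = IN[B1] ⊔ IN[B6] = {a, b, e, f}
Applying B0's transfer function to that OUT value gives IN[B0] (row B0 above).

Answer: {a, b, c, e, f}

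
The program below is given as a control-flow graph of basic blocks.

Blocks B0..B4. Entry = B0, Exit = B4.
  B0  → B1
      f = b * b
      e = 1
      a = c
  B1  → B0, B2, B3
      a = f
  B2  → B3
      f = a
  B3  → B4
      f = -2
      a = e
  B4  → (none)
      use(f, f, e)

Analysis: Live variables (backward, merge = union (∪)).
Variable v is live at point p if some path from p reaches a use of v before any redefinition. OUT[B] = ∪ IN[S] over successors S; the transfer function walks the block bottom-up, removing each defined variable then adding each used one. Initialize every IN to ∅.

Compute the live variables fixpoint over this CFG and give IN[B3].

Fixpoint table:
  B0:  IN={b, c}  OUT={b, c, e, f}
  B1:  IN={b, c, e, f}  OUT={a, b, c, e}
  B2:  IN={a, e}  OUT={e}
  B3:  IN={e}  OUT={e, f}
  B4:  IN={e, f}  OUT={}

Merge at B3: OUT[B3] = IN[B4] = {e, f}
Applying B3's transfer function to that OUT value gives IN[B3] (row B3 above).

Answer: {e}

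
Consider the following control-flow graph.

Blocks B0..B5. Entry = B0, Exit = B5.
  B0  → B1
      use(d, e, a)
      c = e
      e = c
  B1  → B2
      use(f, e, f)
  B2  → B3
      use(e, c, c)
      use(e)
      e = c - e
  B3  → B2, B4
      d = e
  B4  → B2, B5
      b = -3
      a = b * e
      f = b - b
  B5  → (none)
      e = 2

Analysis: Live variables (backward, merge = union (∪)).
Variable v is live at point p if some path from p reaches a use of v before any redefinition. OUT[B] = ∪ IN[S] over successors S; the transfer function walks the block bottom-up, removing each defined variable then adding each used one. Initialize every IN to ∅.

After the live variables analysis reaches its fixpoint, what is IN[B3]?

Fixpoint table:
  B0:  IN={a, d, e, f}  OUT={c, e, f}
  B1:  IN={c, e, f}  OUT={c, e}
  B2:  IN={c, e}  OUT={c, e}
  B3:  IN={c, e}  OUT={c, e}
  B4:  IN={c, e}  OUT={c, e}
  B5:  IN={}  OUT={}

Merge at B3: OUT[B3] = IN[B2] ⊔ IN[B4] = {c, e}
Applying B3's transfer function to that OUT value gives IN[B3] (row B3 above).

Answer: {c, e}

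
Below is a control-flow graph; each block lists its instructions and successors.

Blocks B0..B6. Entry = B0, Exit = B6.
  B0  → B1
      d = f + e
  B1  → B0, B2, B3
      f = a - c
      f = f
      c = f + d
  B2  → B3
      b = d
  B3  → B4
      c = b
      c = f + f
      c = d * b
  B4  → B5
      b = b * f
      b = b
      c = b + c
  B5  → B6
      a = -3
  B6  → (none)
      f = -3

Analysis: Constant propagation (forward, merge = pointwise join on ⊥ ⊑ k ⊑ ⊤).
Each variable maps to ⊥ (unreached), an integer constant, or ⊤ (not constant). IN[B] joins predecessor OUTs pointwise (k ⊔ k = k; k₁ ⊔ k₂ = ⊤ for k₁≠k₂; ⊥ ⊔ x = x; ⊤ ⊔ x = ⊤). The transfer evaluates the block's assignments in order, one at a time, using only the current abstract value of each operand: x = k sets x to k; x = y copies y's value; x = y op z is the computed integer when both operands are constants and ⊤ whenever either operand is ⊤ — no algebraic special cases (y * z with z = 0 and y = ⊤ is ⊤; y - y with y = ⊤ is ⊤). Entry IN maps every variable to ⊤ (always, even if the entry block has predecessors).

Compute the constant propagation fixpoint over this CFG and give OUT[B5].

Answer: {a: -3, b: ⊤, c: ⊤, d: ⊤, e: ⊤, f: ⊤}

Derivation:
Fixpoint table:
  B0: | IN=(all ⊤) | OUT=(all ⊤)
  B1: | IN=(all ⊤) | OUT=(all ⊤)
  B2: | IN=(all ⊤) | OUT=(all ⊤)
  B3: | IN=(all ⊤) | OUT=(all ⊤)
  B4: | IN=(all ⊤) | OUT=(all ⊤)
  B5: | IN=(all ⊤) | OUT={a:-3; rest ⊤}
  B6: | IN={a:-3; rest ⊤} | OUT={a:-3, f:-3; rest ⊤}

Merge at B5: IN[B5] = OUT[B4] = {a: ⊤, b: ⊤, c: ⊤, d: ⊤, e: ⊤, f: ⊤}
Applying B5's transfer function to that IN value gives OUT[B5] (row B5 above).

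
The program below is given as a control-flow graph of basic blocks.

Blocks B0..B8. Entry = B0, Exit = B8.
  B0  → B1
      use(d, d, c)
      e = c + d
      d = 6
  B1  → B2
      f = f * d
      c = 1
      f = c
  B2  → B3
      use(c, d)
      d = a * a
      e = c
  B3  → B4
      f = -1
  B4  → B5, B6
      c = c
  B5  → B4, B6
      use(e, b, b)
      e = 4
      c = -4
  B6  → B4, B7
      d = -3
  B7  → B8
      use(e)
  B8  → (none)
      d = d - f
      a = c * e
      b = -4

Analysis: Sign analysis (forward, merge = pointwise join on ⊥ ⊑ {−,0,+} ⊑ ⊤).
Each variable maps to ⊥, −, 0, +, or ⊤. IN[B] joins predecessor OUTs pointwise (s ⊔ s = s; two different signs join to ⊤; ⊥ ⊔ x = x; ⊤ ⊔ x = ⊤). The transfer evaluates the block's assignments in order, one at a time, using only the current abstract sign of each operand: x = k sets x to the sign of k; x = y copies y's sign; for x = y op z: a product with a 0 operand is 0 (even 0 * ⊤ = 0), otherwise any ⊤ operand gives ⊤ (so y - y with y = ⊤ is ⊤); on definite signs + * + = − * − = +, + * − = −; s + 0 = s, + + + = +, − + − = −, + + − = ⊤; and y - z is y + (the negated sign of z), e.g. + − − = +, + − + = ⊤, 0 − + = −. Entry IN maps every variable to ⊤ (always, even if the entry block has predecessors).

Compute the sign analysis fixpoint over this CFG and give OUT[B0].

Answer: {a: ⊤, b: ⊤, c: ⊤, d: +, e: ⊤, f: ⊤}

Derivation:
Fixpoint table:
  B0:   IN=(all ⊤)   OUT={d:+; rest ⊤}
  B1:   IN={d:+; rest ⊤}   OUT={c:+, d:+, f:+; rest ⊤}
  B2:   IN={c:+, d:+, f:+; rest ⊤}   OUT={c:+, e:+, f:+; rest ⊤}
  B3:   IN={c:+, e:+, f:+; rest ⊤}   OUT={c:+, e:+, f:-; rest ⊤}
  B4:   IN={e:+, f:-; rest ⊤}   OUT={e:+, f:-; rest ⊤}
  B5:   IN={e:+, f:-; rest ⊤}   OUT={c:-, e:+, f:-; rest ⊤}
  B6:   IN={e:+, f:-; rest ⊤}   OUT={d:-, e:+, f:-; rest ⊤}
  B7:   IN={d:-, e:+, f:-; rest ⊤}   OUT={d:-, e:+, f:-; rest ⊤}
  B8:   IN={d:-, e:+, f:-; rest ⊤}   OUT={b:-, e:+, f:-; rest ⊤}

B0 is the boundary node: IN[B0] = {a: ⊤, b: ⊤, c: ⊤, d: ⊤, e: ⊤, f: ⊤}
Applying B0's transfer function to that IN value gives OUT[B0] (row B0 above).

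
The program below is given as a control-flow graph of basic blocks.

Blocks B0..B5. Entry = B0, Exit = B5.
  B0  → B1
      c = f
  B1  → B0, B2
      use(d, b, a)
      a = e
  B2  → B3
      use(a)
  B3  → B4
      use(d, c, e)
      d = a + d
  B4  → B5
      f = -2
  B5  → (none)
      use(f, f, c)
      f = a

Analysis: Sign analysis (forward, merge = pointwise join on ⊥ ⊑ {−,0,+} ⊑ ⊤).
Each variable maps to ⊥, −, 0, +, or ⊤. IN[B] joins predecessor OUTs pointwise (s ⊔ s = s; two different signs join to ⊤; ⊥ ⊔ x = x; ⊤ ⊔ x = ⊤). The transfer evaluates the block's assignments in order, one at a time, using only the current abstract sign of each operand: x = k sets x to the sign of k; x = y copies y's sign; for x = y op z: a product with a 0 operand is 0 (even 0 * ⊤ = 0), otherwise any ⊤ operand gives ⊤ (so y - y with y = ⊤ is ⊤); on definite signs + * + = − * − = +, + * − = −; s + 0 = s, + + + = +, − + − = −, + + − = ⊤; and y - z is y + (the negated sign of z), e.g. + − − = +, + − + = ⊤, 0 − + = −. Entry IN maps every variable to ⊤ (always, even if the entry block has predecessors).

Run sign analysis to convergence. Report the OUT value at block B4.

Converged values:
  B0:  IN=(all ⊤)  OUT=(all ⊤)
  B1:  IN=(all ⊤)  OUT=(all ⊤)
  B2:  IN=(all ⊤)  OUT=(all ⊤)
  B3:  IN=(all ⊤)  OUT=(all ⊤)
  B4:  IN=(all ⊤)  OUT={f:-; rest ⊤}
  B5:  IN={f:-; rest ⊤}  OUT=(all ⊤)

Merge at B4: IN[B4] = OUT[B3] = {a: ⊤, b: ⊤, c: ⊤, d: ⊤, e: ⊤, f: ⊤}
Applying B4's transfer function to that IN value gives OUT[B4] (row B4 above).

Answer: {a: ⊤, b: ⊤, c: ⊤, d: ⊤, e: ⊤, f: -}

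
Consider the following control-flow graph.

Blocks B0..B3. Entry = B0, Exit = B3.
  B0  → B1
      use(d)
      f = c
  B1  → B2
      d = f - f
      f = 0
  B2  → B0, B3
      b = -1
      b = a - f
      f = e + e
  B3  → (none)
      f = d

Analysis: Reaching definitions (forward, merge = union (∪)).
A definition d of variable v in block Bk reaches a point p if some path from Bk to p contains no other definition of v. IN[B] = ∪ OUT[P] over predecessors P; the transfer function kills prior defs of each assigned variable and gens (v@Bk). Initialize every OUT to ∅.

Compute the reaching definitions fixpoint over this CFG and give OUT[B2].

Converged values:
  B0:  IN={b@B2, d@B1, f@B2}  OUT={b@B2, d@B1, f@B0}
  B1:  IN={b@B2, d@B1, f@B0}  OUT={b@B2, d@B1, f@B1}
  B2:  IN={b@B2, d@B1, f@B1}  OUT={b@B2, d@B1, f@B2}
  B3:  IN={b@B2, d@B1, f@B2}  OUT={b@B2, d@B1, f@B3}

Merge at B2: IN[B2] = OUT[B1] = {b@B2, d@B1, f@B1}
Applying B2's transfer function to that IN value gives OUT[B2] (row B2 above).

Answer: {b@B2, d@B1, f@B2}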